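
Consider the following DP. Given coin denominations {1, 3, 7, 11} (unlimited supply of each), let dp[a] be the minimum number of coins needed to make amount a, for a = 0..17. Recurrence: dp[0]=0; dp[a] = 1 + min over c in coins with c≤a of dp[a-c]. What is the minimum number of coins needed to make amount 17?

 a  0  1  2  3  4  5  6  7  8  9 10 11 12 13 14 15 16 17
dp  0  1  2  1  2  3  2  1  2  3  2  1  2  3  2  3  4  3

3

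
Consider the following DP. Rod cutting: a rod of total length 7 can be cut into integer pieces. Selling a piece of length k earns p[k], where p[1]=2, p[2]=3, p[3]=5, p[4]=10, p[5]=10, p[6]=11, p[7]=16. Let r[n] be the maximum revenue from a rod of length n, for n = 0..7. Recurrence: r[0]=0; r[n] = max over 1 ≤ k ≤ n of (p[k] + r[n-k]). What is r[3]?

6

   n    0    1    2    3    4    5    6    7
r[n]    0    2    4    6   10   12   14   16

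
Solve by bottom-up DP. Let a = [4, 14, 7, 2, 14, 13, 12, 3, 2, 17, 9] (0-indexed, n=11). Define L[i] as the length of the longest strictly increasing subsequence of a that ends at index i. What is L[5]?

   i    0    1    2    3    4    5    6    7    8    9   10
a[i]    4   14    7    2   14   13   12    3    2   17    9
L[i]    1    2    2    1    3    3    3    2    1    4    3

3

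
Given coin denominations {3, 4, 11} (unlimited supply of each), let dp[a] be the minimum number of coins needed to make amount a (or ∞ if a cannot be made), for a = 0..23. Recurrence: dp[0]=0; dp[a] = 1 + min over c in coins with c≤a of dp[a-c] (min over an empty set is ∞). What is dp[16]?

 a  0  1  2  3  4  5  6  7  8  9 10 11 12 13 14 15 16 17 18 19 20 21 22 23
dp  0  -  -  1  1  -  2  2  2  3  3  1  3  4  2  2  4  3  3  3  4  4  2  4
(- denotes ∞ / unreachable)

4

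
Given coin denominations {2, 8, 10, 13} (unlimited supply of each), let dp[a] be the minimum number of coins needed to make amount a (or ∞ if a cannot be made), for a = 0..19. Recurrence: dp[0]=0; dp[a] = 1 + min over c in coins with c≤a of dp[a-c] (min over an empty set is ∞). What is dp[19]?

 a  0  1  2  3  4  5  6  7  8  9 10 11 12 13 14 15 16 17 18 19
dp  0  -  1  -  2  -  3  -  1  -  1  -  2  1  3  2  2  3  2  4
(- denotes ∞ / unreachable)

4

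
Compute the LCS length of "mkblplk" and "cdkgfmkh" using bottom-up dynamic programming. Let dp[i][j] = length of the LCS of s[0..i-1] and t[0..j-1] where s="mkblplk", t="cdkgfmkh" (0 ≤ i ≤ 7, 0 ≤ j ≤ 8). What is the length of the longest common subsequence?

2

   ''  c  d  k  g  f  m  k  h
''  0  0  0  0  0  0  0  0  0
 m  0  0  0  0  0  0  1  1  1
 k  0  0  0  1  1  1  1  2  2
 b  0  0  0  1  1  1  1  2  2
 l  0  0  0  1  1  1  1  2  2
 p  0  0  0  1  1  1  1  2  2
 l  0  0  0  1  1  1  1  2  2
 k  0  0  0  1  1  1  1  2  2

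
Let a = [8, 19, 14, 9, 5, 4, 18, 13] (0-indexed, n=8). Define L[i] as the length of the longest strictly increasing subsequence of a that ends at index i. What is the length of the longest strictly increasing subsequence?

3

   i    0    1    2    3    4    5    6    7
a[i]    8   19   14    9    5    4   18   13
L[i]    1    2    2    2    1    1    3    3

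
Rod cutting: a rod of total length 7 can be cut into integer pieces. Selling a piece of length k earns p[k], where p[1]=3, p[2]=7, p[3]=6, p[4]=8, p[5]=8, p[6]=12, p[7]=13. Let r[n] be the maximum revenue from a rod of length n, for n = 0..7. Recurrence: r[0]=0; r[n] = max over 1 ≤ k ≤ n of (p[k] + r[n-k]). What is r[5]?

   n    0    1    2    3    4    5    6    7
r[n]    0    3    7   10   14   17   21   24

17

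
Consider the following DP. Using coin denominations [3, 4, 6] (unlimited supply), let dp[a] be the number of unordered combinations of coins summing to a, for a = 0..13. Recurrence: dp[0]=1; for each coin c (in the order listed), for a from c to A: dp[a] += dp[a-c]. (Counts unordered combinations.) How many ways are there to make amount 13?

2

after  coin     0     1     2     3     4     5     6     7     8     9    10    11    12    13
          3     1     0     0     1     0     0     1     0     0     1     0     0     1     0
          4     1     0     0     1     1     0     1     1     1     1     1     1     2     1
          6     1     0     0     1     1     0     2     1     1     2     2     1     4     2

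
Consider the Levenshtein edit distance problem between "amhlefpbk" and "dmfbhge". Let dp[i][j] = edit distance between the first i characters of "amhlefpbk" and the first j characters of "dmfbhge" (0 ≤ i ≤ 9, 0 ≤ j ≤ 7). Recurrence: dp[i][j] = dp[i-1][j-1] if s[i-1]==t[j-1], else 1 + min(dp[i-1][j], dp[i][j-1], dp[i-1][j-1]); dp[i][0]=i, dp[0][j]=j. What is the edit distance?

8

   ''  d  m  f  b  h  g  e
''  0  1  2  3  4  5  6  7
 a  1  1  2  3  4  5  6  7
 m  2  2  1  2  3  4  5  6
 h  3  3  2  2  3  3  4  5
 l  4  4  3  3  3  4  4  5
 e  5  5  4  4  4  4  5  4
 f  6  6  5  4  5  5  5  5
 p  7  7  6  5  5  6  6  6
 b  8  8  7  6  5  6  7  7
 k  9  9  8  7  6  6  7  8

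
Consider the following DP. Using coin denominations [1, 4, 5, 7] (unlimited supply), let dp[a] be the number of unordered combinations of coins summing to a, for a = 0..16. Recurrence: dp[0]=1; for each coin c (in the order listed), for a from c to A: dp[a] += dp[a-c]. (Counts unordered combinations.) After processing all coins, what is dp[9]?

after  coin     0     1     2     3     4     5     6     7     8     9    10    11    12    13    14    15    16
          1     1     1     1     1     1     1     1     1     1     1     1     1     1     1     1     1     1
          4     1     1     1     1     2     2     2     2     3     3     3     3     4     4     4     4     5
          5     1     1     1     1     2     3     3     3     4     5     6     6     7     8     9    10    11
          7     1     1     1     1     2     3     3     4     5     6     7     8    10    11    13    15    17

6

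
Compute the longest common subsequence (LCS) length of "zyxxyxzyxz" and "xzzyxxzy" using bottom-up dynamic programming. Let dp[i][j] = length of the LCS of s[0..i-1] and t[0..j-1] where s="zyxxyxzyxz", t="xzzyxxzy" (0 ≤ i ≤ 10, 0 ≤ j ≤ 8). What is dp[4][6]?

   ''  x  z  z  y  x  x  z  y
''  0  0  0  0  0  0  0  0  0
 z  0  0  1  1  1  1  1  1  1
 y  0  0  1  1  2  2  2  2  2
 x  0  1  1  1  2  3  3  3  3
 x  0  1  1  1  2  3  4  4  4
 y  0  1  1  1  2  3  4  4  5
 x  0  1  1  1  2  3  4  4  5
 z  0  1  2  2  2  3  4  5  5
 y  0  1  2  2  3  3  4  5  6
 x  0  1  2  2  3  4  4  5  6
 z  0  1  2  3  3  4  4  5  6

4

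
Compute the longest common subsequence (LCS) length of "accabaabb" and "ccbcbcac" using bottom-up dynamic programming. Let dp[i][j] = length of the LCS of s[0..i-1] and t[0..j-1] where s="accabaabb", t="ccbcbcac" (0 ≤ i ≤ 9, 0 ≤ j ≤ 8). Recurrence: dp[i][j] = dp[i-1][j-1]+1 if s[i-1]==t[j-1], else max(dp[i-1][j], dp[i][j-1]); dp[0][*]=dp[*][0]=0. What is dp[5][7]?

3

   ''  c  c  b  c  b  c  a  c
''  0  0  0  0  0  0  0  0  0
 a  0  0  0  0  0  0  0  1  1
 c  0  1  1  1  1  1  1  1  2
 c  0  1  2  2  2  2  2  2  2
 a  0  1  2  2  2  2  2  3  3
 b  0  1  2  3  3  3  3  3  3
 a  0  1  2  3  3  3  3  4  4
 a  0  1  2  3  3  3  3  4  4
 b  0  1  2  3  3  4  4  4  4
 b  0  1  2  3  3  4  4  4  4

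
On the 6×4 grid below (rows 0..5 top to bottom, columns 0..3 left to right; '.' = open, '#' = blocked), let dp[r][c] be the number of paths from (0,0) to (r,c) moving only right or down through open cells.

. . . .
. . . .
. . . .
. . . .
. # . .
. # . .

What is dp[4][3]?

30

r\c   0   1   2   3
  0   1   1   1   1
  1   1   2   3   4
  2   1   3   6  10
  3   1   4  10  20
  4   1   0  10  30
  5   1   0  10  40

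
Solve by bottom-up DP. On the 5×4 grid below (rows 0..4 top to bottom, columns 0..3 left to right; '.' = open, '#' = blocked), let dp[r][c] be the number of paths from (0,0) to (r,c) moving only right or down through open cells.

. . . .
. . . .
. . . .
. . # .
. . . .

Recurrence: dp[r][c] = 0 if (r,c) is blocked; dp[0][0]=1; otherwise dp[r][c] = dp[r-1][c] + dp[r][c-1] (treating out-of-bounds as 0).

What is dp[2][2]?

r\c   0   1   2   3
  0   1   1   1   1
  1   1   2   3   4
  2   1   3   6  10
  3   1   4   0  10
  4   1   5   5  15

6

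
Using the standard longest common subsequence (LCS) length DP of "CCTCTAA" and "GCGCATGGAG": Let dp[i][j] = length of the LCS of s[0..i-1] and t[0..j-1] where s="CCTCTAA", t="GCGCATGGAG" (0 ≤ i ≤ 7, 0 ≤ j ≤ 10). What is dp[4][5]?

   ''  G  C  G  C  A  T  G  G  A  G
''  0  0  0  0  0  0  0  0  0  0  0
 C  0  0  1  1  1  1  1  1  1  1  1
 C  0  0  1  1  2  2  2  2  2  2  2
 T  0  0  1  1  2  2  3  3  3  3  3
 C  0  0  1  1  2  2  3  3  3  3  3
 T  0  0  1  1  2  2  3  3  3  3  3
 A  0  0  1  1  2  3  3  3  3  4  4
 A  0  0  1  1  2  3  3  3  3  4  4

2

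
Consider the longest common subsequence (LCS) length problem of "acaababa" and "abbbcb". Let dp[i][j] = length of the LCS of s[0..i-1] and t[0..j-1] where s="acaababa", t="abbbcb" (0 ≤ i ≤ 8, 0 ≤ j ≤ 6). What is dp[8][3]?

3

   ''  a  b  b  b  c  b
''  0  0  0  0  0  0  0
 a  0  1  1  1  1  1  1
 c  0  1  1  1  1  2  2
 a  0  1  1  1  1  2  2
 a  0  1  1  1  1  2  2
 b  0  1  2  2  2  2  3
 a  0  1  2  2  2  2  3
 b  0  1  2  3  3  3  3
 a  0  1  2  3  3  3  3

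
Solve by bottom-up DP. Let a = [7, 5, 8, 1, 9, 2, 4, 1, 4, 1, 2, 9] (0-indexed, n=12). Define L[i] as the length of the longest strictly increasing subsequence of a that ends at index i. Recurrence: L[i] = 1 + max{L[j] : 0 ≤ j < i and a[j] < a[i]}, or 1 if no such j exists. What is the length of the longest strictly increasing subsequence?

   i    0    1    2    3    4    5    6    7    8    9   10   11
a[i]    7    5    8    1    9    2    4    1    4    1    2    9
L[i]    1    1    2    1    3    2    3    1    3    1    2    4

4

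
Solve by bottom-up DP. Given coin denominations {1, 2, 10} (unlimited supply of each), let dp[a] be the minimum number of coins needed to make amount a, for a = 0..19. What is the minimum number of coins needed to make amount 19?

6

 a  0  1  2  3  4  5  6  7  8  9 10 11 12 13 14 15 16 17 18 19
dp  0  1  1  2  2  3  3  4  4  5  1  2  2  3  3  4  4  5  5  6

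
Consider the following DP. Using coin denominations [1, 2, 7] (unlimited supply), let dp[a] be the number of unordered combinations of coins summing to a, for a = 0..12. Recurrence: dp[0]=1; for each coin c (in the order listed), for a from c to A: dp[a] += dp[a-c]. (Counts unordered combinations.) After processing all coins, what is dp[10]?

after  coin     0     1     2     3     4     5     6     7     8     9    10    11    12
          1     1     1     1     1     1     1     1     1     1     1     1     1     1
          2     1     1     2     2     3     3     4     4     5     5     6     6     7
          7     1     1     2     2     3     3     4     5     6     7     8     9    10

8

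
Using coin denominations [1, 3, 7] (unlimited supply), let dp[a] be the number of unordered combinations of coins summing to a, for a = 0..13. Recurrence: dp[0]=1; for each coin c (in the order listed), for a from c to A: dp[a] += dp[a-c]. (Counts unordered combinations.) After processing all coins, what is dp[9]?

5

after  coin     0     1     2     3     4     5     6     7     8     9    10    11    12    13
          1     1     1     1     1     1     1     1     1     1     1     1     1     1     1
          3     1     1     1     2     2     2     3     3     3     4     4     4     5     5
          7     1     1     1     2     2     2     3     4     4     5     6     6     7     8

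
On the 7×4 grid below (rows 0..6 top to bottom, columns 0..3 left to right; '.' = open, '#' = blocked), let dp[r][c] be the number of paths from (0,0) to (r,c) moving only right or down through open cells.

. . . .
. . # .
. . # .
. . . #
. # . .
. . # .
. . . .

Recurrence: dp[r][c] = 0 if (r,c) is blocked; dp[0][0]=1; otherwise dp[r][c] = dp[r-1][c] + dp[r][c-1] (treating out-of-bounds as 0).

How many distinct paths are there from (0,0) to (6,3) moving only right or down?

r\c   0   1   2   3
  0   1   1   1   1
  1   1   2   0   1
  2   1   3   0   1
  3   1   4   4   0
  4   1   0   4   4
  5   1   1   0   4
  6   1   2   2   6

6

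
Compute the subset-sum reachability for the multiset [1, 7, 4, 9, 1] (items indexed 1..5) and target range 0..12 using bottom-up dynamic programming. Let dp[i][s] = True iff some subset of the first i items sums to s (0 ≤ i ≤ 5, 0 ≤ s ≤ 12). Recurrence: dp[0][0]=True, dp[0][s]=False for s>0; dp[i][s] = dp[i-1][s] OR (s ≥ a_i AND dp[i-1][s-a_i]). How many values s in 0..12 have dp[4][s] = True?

i\s   0   1   2   3   4   5   6   7   8   9  10  11  12
  0   T   F   F   F   F   F   F   F   F   F   F   F   F
  1   T   T   F   F   F   F   F   F   F   F   F   F   F
  2   T   T   F   F   F   F   F   T   T   F   F   F   F
  3   T   T   F   F   T   T   F   T   T   F   F   T   T
  4   T   T   F   F   T   T   F   T   T   T   T   T   T
  5   T   T   T   F   T   T   T   T   T   T   T   T   T

10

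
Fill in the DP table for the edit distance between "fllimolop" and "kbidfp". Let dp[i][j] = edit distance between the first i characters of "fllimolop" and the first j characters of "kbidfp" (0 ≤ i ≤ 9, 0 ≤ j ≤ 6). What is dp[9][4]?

8

   ''  k  b  i  d  f  p
''  0  1  2  3  4  5  6
 f  1  1  2  3  4  4  5
 l  2  2  2  3  4  5  5
 l  3  3  3  3  4  5  6
 i  4  4  4  3  4  5  6
 m  5  5  5  4  4  5  6
 o  6  6  6  5  5  5  6
 l  7  7  7  6  6  6  6
 o  8  8  8  7  7  7  7
 p  9  9  9  8  8  8  7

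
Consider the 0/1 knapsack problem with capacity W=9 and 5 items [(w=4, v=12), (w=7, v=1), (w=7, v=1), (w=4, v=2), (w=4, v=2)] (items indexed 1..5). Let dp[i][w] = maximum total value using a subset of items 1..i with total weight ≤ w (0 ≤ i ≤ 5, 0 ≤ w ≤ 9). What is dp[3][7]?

i\w   0   1   2   3   4   5   6   7   8   9
  0   0   0   0   0   0   0   0   0   0   0
  1   0   0   0   0  12  12  12  12  12  12
  2   0   0   0   0  12  12  12  12  12  12
  3   0   0   0   0  12  12  12  12  12  12
  4   0   0   0   0  12  12  12  12  14  14
  5   0   0   0   0  12  12  12  12  14  14

12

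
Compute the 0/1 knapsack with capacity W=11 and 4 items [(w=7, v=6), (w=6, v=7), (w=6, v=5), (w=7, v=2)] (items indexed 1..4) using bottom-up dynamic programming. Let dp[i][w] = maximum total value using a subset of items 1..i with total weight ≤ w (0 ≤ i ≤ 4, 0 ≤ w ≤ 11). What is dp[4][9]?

i\w   0   1   2   3   4   5   6   7   8   9  10  11
  0   0   0   0   0   0   0   0   0   0   0   0   0
  1   0   0   0   0   0   0   0   6   6   6   6   6
  2   0   0   0   0   0   0   7   7   7   7   7   7
  3   0   0   0   0   0   0   7   7   7   7   7   7
  4   0   0   0   0   0   0   7   7   7   7   7   7

7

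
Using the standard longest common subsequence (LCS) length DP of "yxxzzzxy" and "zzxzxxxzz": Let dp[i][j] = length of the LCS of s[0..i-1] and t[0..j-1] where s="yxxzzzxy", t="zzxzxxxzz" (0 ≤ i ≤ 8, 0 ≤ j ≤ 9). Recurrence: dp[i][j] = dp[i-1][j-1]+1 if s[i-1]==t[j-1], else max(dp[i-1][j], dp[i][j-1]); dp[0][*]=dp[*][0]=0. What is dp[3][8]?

   ''  z  z  x  z  x  x  x  z  z
''  0  0  0  0  0  0  0  0  0  0
 y  0  0  0  0  0  0  0  0  0  0
 x  0  0  0  1  1  1  1  1  1  1
 x  0  0  0  1  1  2  2  2  2  2
 z  0  1  1  1  2  2  2  2  3  3
 z  0  1  2  2  2  2  2  2  3  4
 z  0  1  2  2  3  3  3  3  3  4
 x  0  1  2  3  3  4  4  4  4  4
 y  0  1  2  3  3  4  4  4  4  4

2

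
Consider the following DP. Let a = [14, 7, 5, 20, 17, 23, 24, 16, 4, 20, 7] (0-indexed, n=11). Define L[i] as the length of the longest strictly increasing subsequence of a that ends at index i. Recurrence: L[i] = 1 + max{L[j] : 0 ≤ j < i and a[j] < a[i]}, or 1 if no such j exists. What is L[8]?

   i    0    1    2    3    4    5    6    7    8    9   10
a[i]   14    7    5   20   17   23   24   16    4   20    7
L[i]    1    1    1    2    2    3    4    2    1    3    2

1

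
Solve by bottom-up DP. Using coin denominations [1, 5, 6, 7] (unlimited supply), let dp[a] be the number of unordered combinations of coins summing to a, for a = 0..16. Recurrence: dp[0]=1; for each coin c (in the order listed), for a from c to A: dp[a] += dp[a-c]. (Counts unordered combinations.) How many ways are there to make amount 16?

12

after  coin     0     1     2     3     4     5     6     7     8     9    10    11    12    13    14    15    16
          1     1     1     1     1     1     1     1     1     1     1     1     1     1     1     1     1     1
          5     1     1     1     1     1     2     2     2     2     2     3     3     3     3     3     4     4
          6     1     1     1     1     1     2     3     3     3     3     4     5     6     6     6     7     8
          7     1     1     1     1     1     2     3     4     4     4     5     6     8     9    10    11    12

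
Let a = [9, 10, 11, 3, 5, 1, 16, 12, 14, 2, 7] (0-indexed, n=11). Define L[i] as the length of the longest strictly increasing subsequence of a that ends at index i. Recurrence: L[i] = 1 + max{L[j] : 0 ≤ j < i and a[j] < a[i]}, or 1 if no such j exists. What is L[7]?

4

   i    0    1    2    3    4    5    6    7    8    9   10
a[i]    9   10   11    3    5    1   16   12   14    2    7
L[i]    1    2    3    1    2    1    4    4    5    2    3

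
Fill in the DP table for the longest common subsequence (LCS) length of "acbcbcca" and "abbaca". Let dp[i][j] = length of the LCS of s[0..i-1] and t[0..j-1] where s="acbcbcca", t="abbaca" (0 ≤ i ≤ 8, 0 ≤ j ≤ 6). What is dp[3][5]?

2

   ''  a  b  b  a  c  a
''  0  0  0  0  0  0  0
 a  0  1  1  1  1  1  1
 c  0  1  1  1  1  2  2
 b  0  1  2  2  2  2  2
 c  0  1  2  2  2  3  3
 b  0  1  2  3  3  3  3
 c  0  1  2  3  3  4  4
 c  0  1  2  3  3  4  4
 a  0  1  2  3  4  4  5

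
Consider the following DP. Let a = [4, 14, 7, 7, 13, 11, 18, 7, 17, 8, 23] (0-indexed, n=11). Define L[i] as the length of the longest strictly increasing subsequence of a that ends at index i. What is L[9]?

   i    0    1    2    3    4    5    6    7    8    9   10
a[i]    4   14    7    7   13   11   18    7   17    8   23
L[i]    1    2    2    2    3    3    4    2    4    3    5

3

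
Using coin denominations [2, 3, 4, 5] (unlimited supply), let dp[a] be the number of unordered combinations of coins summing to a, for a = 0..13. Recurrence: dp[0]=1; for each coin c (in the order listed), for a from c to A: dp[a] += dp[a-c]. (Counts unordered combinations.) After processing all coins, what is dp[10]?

7

after  coin     0     1     2     3     4     5     6     7     8     9    10    11    12    13
          2     1     0     1     0     1     0     1     0     1     0     1     0     1     0
          3     1     0     1     1     1     1     2     1     2     2     2     2     3     2
          4     1     0     1     1     2     1     3     2     4     3     5     4     7     5
          5     1     0     1     1     2     2     3     3     5     5     7     7    10    10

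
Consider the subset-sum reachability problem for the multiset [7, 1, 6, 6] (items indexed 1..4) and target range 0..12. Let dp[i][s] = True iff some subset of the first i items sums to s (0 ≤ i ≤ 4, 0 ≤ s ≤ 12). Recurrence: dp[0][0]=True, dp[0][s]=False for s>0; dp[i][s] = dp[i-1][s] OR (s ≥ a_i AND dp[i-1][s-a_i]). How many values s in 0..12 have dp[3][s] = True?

5

i\s   0   1   2   3   4   5   6   7   8   9  10  11  12
  0   T   F   F   F   F   F   F   F   F   F   F   F   F
  1   T   F   F   F   F   F   F   T   F   F   F   F   F
  2   T   T   F   F   F   F   F   T   T   F   F   F   F
  3   T   T   F   F   F   F   T   T   T   F   F   F   F
  4   T   T   F   F   F   F   T   T   T   F   F   F   T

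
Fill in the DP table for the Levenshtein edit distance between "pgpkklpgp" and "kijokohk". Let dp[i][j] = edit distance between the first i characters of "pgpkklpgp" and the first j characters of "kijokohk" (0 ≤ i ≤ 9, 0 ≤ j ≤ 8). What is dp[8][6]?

   ''  k  i  j  o  k  o  h  k
''  0  1  2  3  4  5  6  7  8
 p  1  1  2  3  4  5  6  7  8
 g  2  2  2  3  4  5  6  7  8
 p  3  3  3  3  4  5  6  7  8
 k  4  3  4  4  4  4  5  6  7
 k  5  4  4  5  5  4  5  6  6
 l  6  5  5  5  6  5  5  6  7
 p  7  6  6  6  6  6  6  6  7
 g  8  7  7  7  7  7  7  7  7
 p  9  8  8  8  8  8  8  8  8

7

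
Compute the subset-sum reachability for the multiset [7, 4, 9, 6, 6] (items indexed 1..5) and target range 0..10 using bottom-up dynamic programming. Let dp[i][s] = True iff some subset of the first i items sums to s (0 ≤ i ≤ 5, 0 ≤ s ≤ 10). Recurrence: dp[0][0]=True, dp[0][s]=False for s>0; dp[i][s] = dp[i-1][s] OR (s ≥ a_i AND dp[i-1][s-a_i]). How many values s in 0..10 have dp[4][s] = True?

6

i\s   0   1   2   3   4   5   6   7   8   9  10
  0   T   F   F   F   F   F   F   F   F   F   F
  1   T   F   F   F   F   F   F   T   F   F   F
  2   T   F   F   F   T   F   F   T   F   F   F
  3   T   F   F   F   T   F   F   T   F   T   F
  4   T   F   F   F   T   F   T   T   F   T   T
  5   T   F   F   F   T   F   T   T   F   T   T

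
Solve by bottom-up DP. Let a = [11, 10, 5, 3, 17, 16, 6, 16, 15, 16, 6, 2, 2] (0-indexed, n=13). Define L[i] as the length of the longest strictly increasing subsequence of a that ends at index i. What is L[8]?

3

   i    0    1    2    3    4    5    6    7    8    9   10   11   12
a[i]   11   10    5    3   17   16    6   16   15   16    6    2    2
L[i]    1    1    1    1    2    2    2    3    3    4    2    1    1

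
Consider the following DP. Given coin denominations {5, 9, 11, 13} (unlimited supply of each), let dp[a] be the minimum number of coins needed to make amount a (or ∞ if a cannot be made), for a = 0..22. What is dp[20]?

2

 a  0  1  2  3  4  5  6  7  8  9 10 11 12 13 14 15 16 17 18 19 20 21 22
dp  0  -  -  -  -  1  -  -  -  1  2  1  -  1  2  3  2  -  2  3  2  3  2
(- denotes ∞ / unreachable)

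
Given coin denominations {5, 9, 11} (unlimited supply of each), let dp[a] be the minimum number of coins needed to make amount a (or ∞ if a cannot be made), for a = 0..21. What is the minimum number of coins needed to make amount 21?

3

 a  0  1  2  3  4  5  6  7  8  9 10 11 12 13 14 15 16 17 18 19 20 21
dp  0  -  -  -  -  1  -  -  -  1  2  1  -  -  2  3  2  -  2  3  2  3
(- denotes ∞ / unreachable)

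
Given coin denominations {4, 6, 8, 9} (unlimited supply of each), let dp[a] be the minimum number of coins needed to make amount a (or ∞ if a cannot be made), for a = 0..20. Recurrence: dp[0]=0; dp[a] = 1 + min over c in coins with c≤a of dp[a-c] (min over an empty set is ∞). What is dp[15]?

 a  0  1  2  3  4  5  6  7  8  9 10 11 12 13 14 15 16 17 18 19 20
dp  0  -  -  -  1  -  1  -  1  1  2  -  2  2  2  2  2  2  2  3  3
(- denotes ∞ / unreachable)

2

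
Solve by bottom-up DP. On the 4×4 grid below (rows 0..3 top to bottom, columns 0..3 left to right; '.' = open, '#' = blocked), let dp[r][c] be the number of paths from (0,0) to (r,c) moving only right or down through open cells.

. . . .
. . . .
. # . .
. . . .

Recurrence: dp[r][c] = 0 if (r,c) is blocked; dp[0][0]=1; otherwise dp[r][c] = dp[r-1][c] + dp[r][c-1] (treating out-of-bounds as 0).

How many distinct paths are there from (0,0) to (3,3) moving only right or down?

11

r\c   0   1   2   3
  0   1   1   1   1
  1   1   2   3   4
  2   1   0   3   7
  3   1   1   4  11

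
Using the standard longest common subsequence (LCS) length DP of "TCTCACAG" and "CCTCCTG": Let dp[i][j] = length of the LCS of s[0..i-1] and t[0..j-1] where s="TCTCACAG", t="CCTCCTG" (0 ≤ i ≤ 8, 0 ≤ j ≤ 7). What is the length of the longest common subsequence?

   ''  C  C  T  C  C  T  G
''  0  0  0  0  0  0  0  0
 T  0  0  0  1  1  1  1  1
 C  0  1  1  1  2  2  2  2
 T  0  1  1  2  2  2  3  3
 C  0  1  2  2  3  3  3  3
 A  0  1  2  2  3  3  3  3
 C  0  1  2  2  3  4  4  4
 A  0  1  2  2  3  4  4  4
 G  0  1  2  2  3  4  4  5

5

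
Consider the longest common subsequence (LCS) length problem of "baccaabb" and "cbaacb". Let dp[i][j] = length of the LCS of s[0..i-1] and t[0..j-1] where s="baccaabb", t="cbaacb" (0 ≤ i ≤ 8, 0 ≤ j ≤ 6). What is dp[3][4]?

2

   ''  c  b  a  a  c  b
''  0  0  0  0  0  0  0
 b  0  0  1  1  1  1  1
 a  0  0  1  2  2  2  2
 c  0  1  1  2  2  3  3
 c  0  1  1  2  2  3  3
 a  0  1  1  2  3  3  3
 a  0  1  1  2  3  3  3
 b  0  1  2  2  3  3  4
 b  0  1  2  2  3  3  4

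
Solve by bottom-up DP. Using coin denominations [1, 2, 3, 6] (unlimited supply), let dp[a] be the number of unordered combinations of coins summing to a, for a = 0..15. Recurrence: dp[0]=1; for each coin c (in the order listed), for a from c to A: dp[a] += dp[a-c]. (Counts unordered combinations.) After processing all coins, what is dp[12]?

after  coin     0     1     2     3     4     5     6     7     8     9    10    11    12    13    14    15
          1     1     1     1     1     1     1     1     1     1     1     1     1     1     1     1     1
          2     1     1     2     2     3     3     4     4     5     5     6     6     7     7     8     8
          3     1     1     2     3     4     5     7     8    10    12    14    16    19    21    24    27
          6     1     1     2     3     4     5     8     9    12    15    18    21    27    30    36    42

27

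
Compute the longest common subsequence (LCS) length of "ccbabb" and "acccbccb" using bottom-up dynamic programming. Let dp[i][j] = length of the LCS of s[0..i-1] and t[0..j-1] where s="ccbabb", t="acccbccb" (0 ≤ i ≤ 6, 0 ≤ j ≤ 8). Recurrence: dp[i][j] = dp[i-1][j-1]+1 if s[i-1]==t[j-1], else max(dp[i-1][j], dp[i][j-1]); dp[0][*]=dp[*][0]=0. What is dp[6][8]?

   ''  a  c  c  c  b  c  c  b
''  0  0  0  0  0  0  0  0  0
 c  0  0  1  1  1  1  1  1  1
 c  0  0  1  2  2  2  2  2  2
 b  0  0  1  2  2  3  3  3  3
 a  0  1  1  2  2  3  3  3  3
 b  0  1  1  2  2  3  3  3  4
 b  0  1  1  2  2  3  3  3  4

4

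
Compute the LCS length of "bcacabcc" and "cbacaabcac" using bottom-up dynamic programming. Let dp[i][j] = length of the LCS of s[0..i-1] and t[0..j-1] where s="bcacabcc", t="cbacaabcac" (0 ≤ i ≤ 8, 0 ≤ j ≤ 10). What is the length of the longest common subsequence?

7

   ''  c  b  a  c  a  a  b  c  a  c
''  0  0  0  0  0  0  0  0  0  0  0
 b  0  0  1  1  1  1  1  1  1  1  1
 c  0  1  1  1  2  2  2  2  2  2  2
 a  0  1  1  2  2  3  3  3  3  3  3
 c  0  1  1  2  3  3  3  3  4  4  4
 a  0  1  1  2  3  4  4  4  4  5  5
 b  0  1  2  2  3  4  4  5  5  5  5
 c  0  1  2  2  3  4  4  5  6  6  6
 c  0  1  2  2  3  4  4  5  6  6  7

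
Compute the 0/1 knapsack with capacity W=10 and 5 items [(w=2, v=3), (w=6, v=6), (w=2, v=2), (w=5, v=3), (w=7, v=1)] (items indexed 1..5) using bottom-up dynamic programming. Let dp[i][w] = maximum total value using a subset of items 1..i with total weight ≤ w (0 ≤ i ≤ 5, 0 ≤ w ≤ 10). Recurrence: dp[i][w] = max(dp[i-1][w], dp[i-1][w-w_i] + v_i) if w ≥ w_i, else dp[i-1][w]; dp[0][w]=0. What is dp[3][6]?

6

i\w   0   1   2   3   4   5   6   7   8   9  10
  0   0   0   0   0   0   0   0   0   0   0   0
  1   0   0   3   3   3   3   3   3   3   3   3
  2   0   0   3   3   3   3   6   6   9   9   9
  3   0   0   3   3   5   5   6   6   9   9  11
  4   0   0   3   3   5   5   6   6   9   9  11
  5   0   0   3   3   5   5   6   6   9   9  11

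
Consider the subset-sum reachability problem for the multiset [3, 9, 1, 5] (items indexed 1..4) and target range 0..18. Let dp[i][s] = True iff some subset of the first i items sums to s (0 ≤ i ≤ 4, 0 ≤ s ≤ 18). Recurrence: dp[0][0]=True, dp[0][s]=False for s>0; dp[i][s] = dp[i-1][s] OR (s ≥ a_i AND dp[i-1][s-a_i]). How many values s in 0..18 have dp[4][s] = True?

15

i\s   0   1   2   3   4   5   6   7   8   9  10  11  12  13  14  15  16  17  18
  0   T   F   F   F   F   F   F   F   F   F   F   F   F   F   F   F   F   F   F
  1   T   F   F   T   F   F   F   F   F   F   F   F   F   F   F   F   F   F   F
  2   T   F   F   T   F   F   F   F   F   T   F   F   T   F   F   F   F   F   F
  3   T   T   F   T   T   F   F   F   F   T   T   F   T   T   F   F   F   F   F
  4   T   T   F   T   T   T   T   F   T   T   T   F   T   T   T   T   F   T   T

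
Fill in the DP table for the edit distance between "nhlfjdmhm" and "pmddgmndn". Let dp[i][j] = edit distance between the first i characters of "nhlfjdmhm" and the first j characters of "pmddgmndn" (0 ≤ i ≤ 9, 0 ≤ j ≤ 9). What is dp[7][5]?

   ''  p  m  d  d  g  m  n  d  n
''  0  1  2  3  4  5  6  7  8  9
 n  1  1  2  3  4  5  6  6  7  8
 h  2  2  2  3  4  5  6  7  7  8
 l  3  3  3  3  4  5  6  7  8  8
 f  4  4  4  4  4  5  6  7  8  9
 j  5  5  5  5  5  5  6  7  8  9
 d  6  6  6  5  5  6  6  7  7  8
 m  7  7  6  6  6  6  6  7  8  8
 h  8  8  7  7  7  7  7  7  8  9
 m  9  9  8  8  8  8  7  8  8  9

6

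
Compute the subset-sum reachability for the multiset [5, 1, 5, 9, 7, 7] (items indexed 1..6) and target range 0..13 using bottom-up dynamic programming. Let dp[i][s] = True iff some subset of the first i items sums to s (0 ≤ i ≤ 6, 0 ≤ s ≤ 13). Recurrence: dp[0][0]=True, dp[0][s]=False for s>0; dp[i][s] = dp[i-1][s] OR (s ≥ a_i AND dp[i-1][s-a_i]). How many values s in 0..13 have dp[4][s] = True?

7

i\s   0   1   2   3   4   5   6   7   8   9  10  11  12  13
  0   T   F   F   F   F   F   F   F   F   F   F   F   F   F
  1   T   F   F   F   F   T   F   F   F   F   F   F   F   F
  2   T   T   F   F   F   T   T   F   F   F   F   F   F   F
  3   T   T   F   F   F   T   T   F   F   F   T   T   F   F
  4   T   T   F   F   F   T   T   F   F   T   T   T   F   F
  5   T   T   F   F   F   T   T   T   T   T   T   T   T   T
  6   T   T   F   F   F   T   T   T   T   T   T   T   T   T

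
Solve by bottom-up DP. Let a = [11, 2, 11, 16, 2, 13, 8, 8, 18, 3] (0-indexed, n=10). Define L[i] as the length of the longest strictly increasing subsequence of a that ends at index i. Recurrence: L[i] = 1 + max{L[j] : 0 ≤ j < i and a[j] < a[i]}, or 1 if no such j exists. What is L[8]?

   i    0    1    2    3    4    5    6    7    8    9
a[i]   11    2   11   16    2   13    8    8   18    3
L[i]    1    1    2    3    1    3    2    2    4    2

4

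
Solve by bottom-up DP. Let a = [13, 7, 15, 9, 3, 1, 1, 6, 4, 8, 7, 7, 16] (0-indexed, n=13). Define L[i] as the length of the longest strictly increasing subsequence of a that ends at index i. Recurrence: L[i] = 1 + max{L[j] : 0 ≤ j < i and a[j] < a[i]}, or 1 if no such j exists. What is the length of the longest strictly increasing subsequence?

4

   i    0    1    2    3    4    5    6    7    8    9   10   11   12
a[i]   13    7   15    9    3    1    1    6    4    8    7    7   16
L[i]    1    1    2    2    1    1    1    2    2    3    3    3    4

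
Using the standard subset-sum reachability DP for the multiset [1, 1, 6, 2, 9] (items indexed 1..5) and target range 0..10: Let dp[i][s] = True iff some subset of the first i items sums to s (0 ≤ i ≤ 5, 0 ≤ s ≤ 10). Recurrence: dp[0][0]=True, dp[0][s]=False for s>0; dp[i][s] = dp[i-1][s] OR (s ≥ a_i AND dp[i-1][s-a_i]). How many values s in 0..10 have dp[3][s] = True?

6

i\s   0   1   2   3   4   5   6   7   8   9  10
  0   T   F   F   F   F   F   F   F   F   F   F
  1   T   T   F   F   F   F   F   F   F   F   F
  2   T   T   T   F   F   F   F   F   F   F   F
  3   T   T   T   F   F   F   T   T   T   F   F
  4   T   T   T   T   T   F   T   T   T   T   T
  5   T   T   T   T   T   F   T   T   T   T   T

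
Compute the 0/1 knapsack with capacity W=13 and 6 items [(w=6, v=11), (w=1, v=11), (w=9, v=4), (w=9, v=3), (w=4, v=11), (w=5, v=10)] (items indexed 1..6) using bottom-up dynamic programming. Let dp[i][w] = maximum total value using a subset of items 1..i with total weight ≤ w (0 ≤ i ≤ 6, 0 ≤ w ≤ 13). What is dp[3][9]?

i\w   0   1   2   3   4   5   6   7   8   9  10  11  12  13
  0   0   0   0   0   0   0   0   0   0   0   0   0   0   0
  1   0   0   0   0   0   0  11  11  11  11  11  11  11  11
  2   0  11  11  11  11  11  11  22  22  22  22  22  22  22
  3   0  11  11  11  11  11  11  22  22  22  22  22  22  22
  4   0  11  11  11  11  11  11  22  22  22  22  22  22  22
  5   0  11  11  11  11  22  22  22  22  22  22  33  33  33
  6   0  11  11  11  11  22  22  22  22  22  32  33  33  33

22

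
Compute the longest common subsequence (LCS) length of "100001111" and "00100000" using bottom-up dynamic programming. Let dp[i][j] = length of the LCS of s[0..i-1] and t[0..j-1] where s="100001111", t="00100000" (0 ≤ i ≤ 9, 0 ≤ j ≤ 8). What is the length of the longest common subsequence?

5

   ''  0  0  1  0  0  0  0  0
''  0  0  0  0  0  0  0  0  0
 1  0  0  0  1  1  1  1  1  1
 0  0  1  1  1  2  2  2  2  2
 0  0  1  2  2  2  3  3  3  3
 0  0  1  2  2  3  3  4  4  4
 0  0  1  2  2  3  4  4  5  5
 1  0  1  2  3  3  4  4  5  5
 1  0  1  2  3  3  4  4  5  5
 1  0  1  2  3  3  4  4  5  5
 1  0  1  2  3  3  4  4  5  5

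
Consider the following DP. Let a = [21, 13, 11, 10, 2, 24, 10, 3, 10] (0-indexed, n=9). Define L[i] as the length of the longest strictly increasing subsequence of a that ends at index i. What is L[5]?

2

   i    0    1    2    3    4    5    6    7    8
a[i]   21   13   11   10    2   24   10    3   10
L[i]    1    1    1    1    1    2    2    2    3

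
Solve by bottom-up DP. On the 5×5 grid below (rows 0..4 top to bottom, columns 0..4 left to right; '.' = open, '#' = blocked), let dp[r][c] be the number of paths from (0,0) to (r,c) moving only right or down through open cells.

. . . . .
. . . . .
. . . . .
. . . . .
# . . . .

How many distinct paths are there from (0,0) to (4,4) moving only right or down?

69

r\c   0   1   2   3   4
  0   1   1   1   1   1
  1   1   2   3   4   5
  2   1   3   6  10  15
  3   1   4  10  20  35
  4   0   4  14  34  69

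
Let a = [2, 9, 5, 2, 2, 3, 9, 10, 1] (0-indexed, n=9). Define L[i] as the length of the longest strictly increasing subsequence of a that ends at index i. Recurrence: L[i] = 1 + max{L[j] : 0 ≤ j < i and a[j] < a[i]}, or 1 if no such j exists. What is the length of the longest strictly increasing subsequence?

   i    0    1    2    3    4    5    6    7    8
a[i]    2    9    5    2    2    3    9   10    1
L[i]    1    2    2    1    1    2    3    4    1

4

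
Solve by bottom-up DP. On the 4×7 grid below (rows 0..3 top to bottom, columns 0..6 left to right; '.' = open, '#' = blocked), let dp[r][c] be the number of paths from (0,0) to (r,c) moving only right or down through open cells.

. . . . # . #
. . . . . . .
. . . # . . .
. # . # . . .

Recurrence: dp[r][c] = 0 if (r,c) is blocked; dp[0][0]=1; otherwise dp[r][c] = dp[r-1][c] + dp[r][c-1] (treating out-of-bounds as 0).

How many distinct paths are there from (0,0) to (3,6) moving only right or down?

24

r\c   0   1   2   3   4   5   6
  0   1   1   1   1   0   0   0
  1   1   2   3   4   4   4   4
  2   1   3   6   0   4   8  12
  3   1   0   6   0   4  12  24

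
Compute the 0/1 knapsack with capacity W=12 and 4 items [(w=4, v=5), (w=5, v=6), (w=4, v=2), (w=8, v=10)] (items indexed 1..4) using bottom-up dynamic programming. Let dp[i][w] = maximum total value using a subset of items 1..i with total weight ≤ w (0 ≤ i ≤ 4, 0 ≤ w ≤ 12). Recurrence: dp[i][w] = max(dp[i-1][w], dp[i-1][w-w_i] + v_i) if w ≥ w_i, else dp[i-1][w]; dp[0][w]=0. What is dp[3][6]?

i\w   0   1   2   3   4   5   6   7   8   9  10  11  12
  0   0   0   0   0   0   0   0   0   0   0   0   0   0
  1   0   0   0   0   5   5   5   5   5   5   5   5   5
  2   0   0   0   0   5   6   6   6   6  11  11  11  11
  3   0   0   0   0   5   6   6   6   7  11  11  11  11
  4   0   0   0   0   5   6   6   6  10  11  11  11  15

6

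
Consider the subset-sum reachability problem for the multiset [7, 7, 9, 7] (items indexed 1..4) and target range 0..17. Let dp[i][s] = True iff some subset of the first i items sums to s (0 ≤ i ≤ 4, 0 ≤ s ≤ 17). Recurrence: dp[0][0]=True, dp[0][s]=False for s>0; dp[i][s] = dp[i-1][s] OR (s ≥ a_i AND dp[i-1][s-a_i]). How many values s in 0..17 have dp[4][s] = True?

i\s   0   1   2   3   4   5   6   7   8   9  10  11  12  13  14  15  16  17
  0   T   F   F   F   F   F   F   F   F   F   F   F   F   F   F   F   F   F
  1   T   F   F   F   F   F   F   T   F   F   F   F   F   F   F   F   F   F
  2   T   F   F   F   F   F   F   T   F   F   F   F   F   F   T   F   F   F
  3   T   F   F   F   F   F   F   T   F   T   F   F   F   F   T   F   T   F
  4   T   F   F   F   F   F   F   T   F   T   F   F   F   F   T   F   T   F

5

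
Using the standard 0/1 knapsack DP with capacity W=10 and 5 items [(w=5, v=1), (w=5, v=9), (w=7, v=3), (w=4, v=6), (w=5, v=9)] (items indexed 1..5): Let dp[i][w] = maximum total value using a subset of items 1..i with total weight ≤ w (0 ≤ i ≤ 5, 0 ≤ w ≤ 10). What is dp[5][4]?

6

i\w   0   1   2   3   4   5   6   7   8   9  10
  0   0   0   0   0   0   0   0   0   0   0   0
  1   0   0   0   0   0   1   1   1   1   1   1
  2   0   0   0   0   0   9   9   9   9   9  10
  3   0   0   0   0   0   9   9   9   9   9  10
  4   0   0   0   0   6   9   9   9   9  15  15
  5   0   0   0   0   6   9   9   9   9  15  18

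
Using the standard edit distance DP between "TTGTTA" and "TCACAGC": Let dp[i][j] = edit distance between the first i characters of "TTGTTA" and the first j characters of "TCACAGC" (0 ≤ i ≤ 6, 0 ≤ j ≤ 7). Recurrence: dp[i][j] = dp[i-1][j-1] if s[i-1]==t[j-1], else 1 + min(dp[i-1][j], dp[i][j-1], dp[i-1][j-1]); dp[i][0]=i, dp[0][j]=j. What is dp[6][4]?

   ''  T  C  A  C  A  G  C
''  0  1  2  3  4  5  6  7
 T  1  0  1  2  3  4  5  6
 T  2  1  1  2  3  4  5  6
 G  3  2  2  2  3  4  4  5
 T  4  3  3  3  3  4  5  5
 T  5  4  4  4  4  4  5  6
 A  6  5  5  4  5  4  5  6

5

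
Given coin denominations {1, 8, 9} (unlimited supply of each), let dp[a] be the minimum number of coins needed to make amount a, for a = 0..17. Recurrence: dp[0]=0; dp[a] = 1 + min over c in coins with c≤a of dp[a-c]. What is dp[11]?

3

 a  0  1  2  3  4  5  6  7  8  9 10 11 12 13 14 15 16 17
dp  0  1  2  3  4  5  6  7  1  1  2  3  4  5  6  7  2  2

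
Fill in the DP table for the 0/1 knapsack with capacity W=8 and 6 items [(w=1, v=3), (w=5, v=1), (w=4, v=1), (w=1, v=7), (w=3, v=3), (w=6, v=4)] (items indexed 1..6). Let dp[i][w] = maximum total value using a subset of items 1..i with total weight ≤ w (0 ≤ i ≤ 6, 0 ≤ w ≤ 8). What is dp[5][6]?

i\w   0   1   2   3   4   5   6   7   8
  0   0   0   0   0   0   0   0   0   0
  1   0   3   3   3   3   3   3   3   3
  2   0   3   3   3   3   3   4   4   4
  3   0   3   3   3   3   4   4   4   4
  4   0   7  10  10  10  10  11  11  11
  5   0   7  10  10  10  13  13  13  13
  6   0   7  10  10  10  13  13  13  14

13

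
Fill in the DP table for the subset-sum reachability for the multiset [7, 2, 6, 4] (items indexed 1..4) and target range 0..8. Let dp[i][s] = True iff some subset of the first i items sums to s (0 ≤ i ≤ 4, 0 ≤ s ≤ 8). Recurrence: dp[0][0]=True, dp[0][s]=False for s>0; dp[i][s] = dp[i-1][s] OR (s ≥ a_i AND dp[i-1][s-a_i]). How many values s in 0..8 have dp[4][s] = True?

i\s   0   1   2   3   4   5   6   7   8
  0   T   F   F   F   F   F   F   F   F
  1   T   F   F   F   F   F   F   T   F
  2   T   F   T   F   F   F   F   T   F
  3   T   F   T   F   F   F   T   T   T
  4   T   F   T   F   T   F   T   T   T

6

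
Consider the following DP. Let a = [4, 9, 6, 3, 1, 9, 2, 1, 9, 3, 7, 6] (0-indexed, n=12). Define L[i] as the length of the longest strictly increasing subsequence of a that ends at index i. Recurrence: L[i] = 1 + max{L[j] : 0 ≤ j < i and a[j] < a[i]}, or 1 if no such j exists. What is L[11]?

4

   i    0    1    2    3    4    5    6    7    8    9   10   11
a[i]    4    9    6    3    1    9    2    1    9    3    7    6
L[i]    1    2    2    1    1    3    2    1    3    3    4    4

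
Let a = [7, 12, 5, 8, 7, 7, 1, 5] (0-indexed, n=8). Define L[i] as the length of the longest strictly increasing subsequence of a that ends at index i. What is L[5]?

2

   i    0    1    2    3    4    5    6    7
a[i]    7   12    5    8    7    7    1    5
L[i]    1    2    1    2    2    2    1    2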